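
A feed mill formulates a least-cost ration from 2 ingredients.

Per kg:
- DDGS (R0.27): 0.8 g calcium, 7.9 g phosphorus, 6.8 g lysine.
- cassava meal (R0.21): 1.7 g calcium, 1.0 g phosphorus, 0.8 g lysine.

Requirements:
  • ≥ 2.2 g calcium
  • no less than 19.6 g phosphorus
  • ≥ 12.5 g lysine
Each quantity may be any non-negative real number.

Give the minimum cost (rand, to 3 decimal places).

R0.694

Let x1 = kg of DDGS, x2 = kg of cassava meal.
min 0.27x1 + 0.21x2 with:
  0.8x1 + 1.7x2 ≥ 2.2   (calcium)
  7.9x1 + 1x2 ≥ 19.6   (phosphorus)
  6.8x1 + 0.8x2 ≥ 12.5   (lysine)
  x1, x2 ≥ 0.
Both inputs are positive at the optimum. Binding constraints: calcium and phosphorus.
Optimal quantities: DDGS = 2.464 kg, cassava meal = 0.1346 kg.
Objective = 0.27·2.464 + 0.21·0.1346 = 0.69355.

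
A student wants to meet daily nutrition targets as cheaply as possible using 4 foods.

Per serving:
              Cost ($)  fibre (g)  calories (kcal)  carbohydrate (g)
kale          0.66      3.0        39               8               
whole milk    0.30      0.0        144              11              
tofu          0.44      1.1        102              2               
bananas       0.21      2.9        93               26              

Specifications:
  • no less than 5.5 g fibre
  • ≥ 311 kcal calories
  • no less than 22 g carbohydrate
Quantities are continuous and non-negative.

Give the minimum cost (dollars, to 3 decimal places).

$0.679

Let x1 = servings of kale, x2 = servings of whole milk, x3 = servings of tofu, x4 = servings of bananas.
min 0.66x1 + 0.3x2 + 0.44x3 + 0.21x4 with:
  3x1 + 1.1x3 + 2.9x4 ≥ 5.5   (fibre)
  39x1 + 144x2 + 102x3 + 93x4 ≥ 311   (calories)
  8x1 + 11x2 + 2x3 + 26x4 ≥ 22   (carbohydrate)
  x1, x2, x3, x4 ≥ 0.
At the optimum only whole milk, bananas are positive (kale, tofu = 0). There the fibre and calories constraints are tight.
Optimal quantities: whole milk = 0.9349 servings, bananas = 1.897 servings.
Objective = 0.3·0.9349 + 0.21·1.897 = 0.67884.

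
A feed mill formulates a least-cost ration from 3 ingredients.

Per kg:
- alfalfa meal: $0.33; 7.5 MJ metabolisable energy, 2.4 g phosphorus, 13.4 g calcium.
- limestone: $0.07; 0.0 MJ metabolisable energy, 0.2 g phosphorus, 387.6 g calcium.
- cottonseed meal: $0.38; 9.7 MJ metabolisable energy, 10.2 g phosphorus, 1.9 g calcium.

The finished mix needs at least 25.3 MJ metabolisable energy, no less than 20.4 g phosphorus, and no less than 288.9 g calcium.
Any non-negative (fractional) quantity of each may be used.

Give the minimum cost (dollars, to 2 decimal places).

Set it up as a linear program. Let x1 = kg of alfalfa meal, x2 = kg of limestone, x3 = kg of cottonseed meal.
Minimise 0.33x1 + 0.07x2 + 0.38x3 s.t.:
  7.5x1 + 9.7x3 ≥ 25.3   (metabolisable energy)
  2.4x1 + 0.2x2 + 10.2x3 ≥ 20.4   (phosphorus)
  13.4x1 + 387.6x2 + 1.9x3 ≥ 288.9   (calcium)
  x1, x2, x3 ≥ 0.
The optimal basis is {limestone, cottonseed meal}; alfalfa meal drops out. There the metabolisable energy and calcium constraints are tight.
That vertex is x2 = 0.7326, x3 = 2.608.
Cost = 0.07·0.7326 + 0.38·2.608 = 1.0423.

$1.04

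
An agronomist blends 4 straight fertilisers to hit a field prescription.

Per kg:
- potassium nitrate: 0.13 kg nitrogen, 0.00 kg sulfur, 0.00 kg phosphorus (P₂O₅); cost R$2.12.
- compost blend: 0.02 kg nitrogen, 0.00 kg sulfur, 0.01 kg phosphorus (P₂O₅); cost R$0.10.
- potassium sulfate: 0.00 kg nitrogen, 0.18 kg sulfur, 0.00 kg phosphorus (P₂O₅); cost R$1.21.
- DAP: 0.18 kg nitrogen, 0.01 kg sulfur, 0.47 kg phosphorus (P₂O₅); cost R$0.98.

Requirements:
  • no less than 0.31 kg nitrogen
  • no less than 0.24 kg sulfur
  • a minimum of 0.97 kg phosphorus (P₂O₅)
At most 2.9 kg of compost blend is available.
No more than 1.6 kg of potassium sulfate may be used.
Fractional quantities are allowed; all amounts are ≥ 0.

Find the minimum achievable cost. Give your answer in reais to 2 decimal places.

R$3.50

This is a linear program. Let x1 = kg of potassium nitrate, x2 = kg of compost blend, x3 = kg of potassium sulfate, x4 = kg of DAP.
min 2.12x1 + 0.1x2 + 1.21x3 + 0.98x4 s.t.:
  0.13x1 + 0.02x2 + 0.18x4 ≥ 0.31   (nitrogen)
  0.18x3 + 0.01x4 ≥ 0.24   (sulfur)
  0.01x2 + 0.47x4 ≥ 0.97   (phosphorus (P₂O₅))
  x2 ≤ 2.9
  x3 ≤ 1.6
  x1, x2, x3, x4 ≥ 0.
The cheapest feasible vertex uses only potassium sulfate, DAP; potassium nitrate, compost blend are not used. The sulfur and phosphorus (P₂O₅) requirements are met with equality.
Optimal quantities: potassium sulfate = 1.219 kg, DAP = 2.064 kg.
Total cost: 1.21·1.219 + 0.98·2.064 = 3.4977.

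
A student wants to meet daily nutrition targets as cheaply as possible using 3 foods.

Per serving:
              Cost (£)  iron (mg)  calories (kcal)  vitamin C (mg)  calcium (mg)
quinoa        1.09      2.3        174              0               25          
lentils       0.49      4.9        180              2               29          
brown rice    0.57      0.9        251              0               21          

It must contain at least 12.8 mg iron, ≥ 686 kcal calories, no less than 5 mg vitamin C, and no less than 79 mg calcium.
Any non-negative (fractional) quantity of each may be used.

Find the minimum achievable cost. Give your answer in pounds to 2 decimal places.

Let x1 = servings of quinoa, x2 = servings of lentils, x3 = servings of brown rice.
min 1.09x1 + 0.49x2 + 0.57x3 with:
  2.3x1 + 4.9x2 + 0.9x3 ≥ 12.8   (iron)
  174x1 + 180x2 + 251x3 ≥ 686   (calories)
  2x2 ≥ 5   (vitamin C)
  25x1 + 29x2 + 21x3 ≥ 79   (calcium)
  x1, x2, x3 ≥ 0.
At the optimum only lentils, brown rice are positive (quinoa = 0). There the calories and vitamin C constraints are tight.
Optimal quantities: lentils = 2.5 servings, brown rice = 0.9402 servings.
Hence cost = 0.49·2.5 + 0.57·0.9402 = £1.7609.

£1.76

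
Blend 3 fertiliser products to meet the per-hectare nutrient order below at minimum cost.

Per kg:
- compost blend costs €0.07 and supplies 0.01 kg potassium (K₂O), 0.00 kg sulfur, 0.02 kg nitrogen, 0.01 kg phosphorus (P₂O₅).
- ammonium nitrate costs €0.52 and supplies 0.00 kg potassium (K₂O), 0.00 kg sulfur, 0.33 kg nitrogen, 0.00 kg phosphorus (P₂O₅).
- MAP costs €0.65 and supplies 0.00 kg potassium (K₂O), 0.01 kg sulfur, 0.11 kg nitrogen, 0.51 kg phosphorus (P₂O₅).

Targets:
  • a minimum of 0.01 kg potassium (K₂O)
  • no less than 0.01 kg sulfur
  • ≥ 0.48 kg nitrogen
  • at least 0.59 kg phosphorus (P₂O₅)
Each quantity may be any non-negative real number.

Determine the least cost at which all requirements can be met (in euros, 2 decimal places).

€1.34

Let x1 = kg of compost blend, x2 = kg of ammonium nitrate, x3 = kg of MAP.
Minimise 0.07x1 + 0.52x2 + 0.65x3 with:
  0.01x1 ≥ 0.01   (potassium (K₂O))
  0.01x3 ≥ 0.01   (sulfur)
  0.02x1 + 0.33x2 + 0.11x3 ≥ 0.48   (nitrogen)
  0.01x1 + 0.51x3 ≥ 0.59   (phosphorus (P₂O₅))
  x1, x2, x3 ≥ 0.
The optimal mix uses every input. The potassium (K₂O), nitrogen, phosphorus (P₂O₅) requirements are met with equality.
Solving gives x1 = 1, x2 = 1.015, x3 = 1.137.
Objective = 0.07·1 + 0.52·1.015 + 0.65·1.137 = 1.3369.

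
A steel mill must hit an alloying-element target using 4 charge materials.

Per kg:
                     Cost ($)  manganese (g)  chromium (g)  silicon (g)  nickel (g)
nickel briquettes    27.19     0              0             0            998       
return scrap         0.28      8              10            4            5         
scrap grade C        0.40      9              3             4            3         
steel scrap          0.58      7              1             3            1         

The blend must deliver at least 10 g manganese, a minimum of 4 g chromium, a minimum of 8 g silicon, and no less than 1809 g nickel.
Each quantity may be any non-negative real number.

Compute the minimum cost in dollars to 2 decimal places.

$49.57

Let x1 = kg of nickel briquettes, x2 = kg of return scrap, x3 = kg of scrap grade C, x4 = kg of steel scrap.
min 27.19x1 + 0.28x2 + 0.4x3 + 0.58x4 s.t.:
  8x2 + 9x3 + 7x4 ≥ 10   (manganese)
  10x2 + 3x3 + 1x4 ≥ 4   (chromium)
  4x2 + 4x3 + 3x4 ≥ 8   (silicon)
  998x1 + 5x2 + 3x3 + 1x4 ≥ 1809   (nickel)
  x1, x2, x3, x4 ≥ 0.
At the optimum only nickel briquettes, return scrap are positive (scrap grade C, steel scrap = 0). Binding constraints: silicon and nickel.
That vertex is x1 = 1.8026, x2 = 2.
Total cost: 27.19·1.8026 + 0.28·2 = 49.5727.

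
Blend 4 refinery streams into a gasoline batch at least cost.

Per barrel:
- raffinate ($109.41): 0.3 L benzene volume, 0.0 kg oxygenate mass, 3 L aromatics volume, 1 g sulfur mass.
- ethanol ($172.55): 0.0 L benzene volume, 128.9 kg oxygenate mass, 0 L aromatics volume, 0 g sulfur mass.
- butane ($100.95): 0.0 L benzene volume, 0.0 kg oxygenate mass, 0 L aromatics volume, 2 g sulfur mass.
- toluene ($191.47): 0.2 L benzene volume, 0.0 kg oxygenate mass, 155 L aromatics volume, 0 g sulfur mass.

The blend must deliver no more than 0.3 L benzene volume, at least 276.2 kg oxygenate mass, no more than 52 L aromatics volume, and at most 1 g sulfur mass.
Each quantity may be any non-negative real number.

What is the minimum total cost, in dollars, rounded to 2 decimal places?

$369.73

Let x1 = barrels of raffinate, x2 = barrels of ethanol, x3 = barrels of butane, x4 = barrels of toluene.
Minimize 109.41x1 + 172.55x2 + 100.95x3 + 191.47x4 subject to:
  0.3x1 + 0.2x4 ≤ 0.3   (benzene volume)
  128.9x2 ≥ 276.2   (oxygenate mass)
  3x1 + 155x4 ≤ 52   (aromatics volume)
  1x1 + 2x3 ≤ 1   (sulfur mass)
  x1, x2, x3, x4 ≥ 0.
At the optimum only ethanol is positive (raffinate, butane, toluene = 0). The oxygenate mass requirement is met with equality.
So ethanol = 2.14275 barrels.
Objective = 172.55·2.14275 = 369.7315.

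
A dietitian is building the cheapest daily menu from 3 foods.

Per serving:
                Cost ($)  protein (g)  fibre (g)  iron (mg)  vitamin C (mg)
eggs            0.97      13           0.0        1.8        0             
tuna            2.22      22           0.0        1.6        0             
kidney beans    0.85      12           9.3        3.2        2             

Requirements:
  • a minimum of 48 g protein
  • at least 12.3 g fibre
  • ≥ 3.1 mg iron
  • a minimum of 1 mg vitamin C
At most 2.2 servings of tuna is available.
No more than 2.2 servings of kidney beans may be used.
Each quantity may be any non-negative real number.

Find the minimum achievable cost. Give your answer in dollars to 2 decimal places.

$3.48

Set it up as a linear program. Let x1 = servings of eggs, x2 = servings of tuna, x3 = servings of kidney beans.
Minimize 0.97x1 + 2.22x2 + 0.85x3 s.t.:
  13x1 + 22x2 + 12x3 ≥ 48   (protein)
  9.3x3 ≥ 12.3   (fibre)
  1.8x1 + 1.6x2 + 3.2x3 ≥ 3.1   (iron)
  2x3 ≥ 1   (vitamin C)
  x2 ≤ 2.2
  x3 ≤ 2.2
  x1, x2, x3 ≥ 0.
At the optimum only eggs, kidney beans are positive (tuna = 0). There the protein and the kidney beans cap constraints are tight.
Optimal quantities: eggs = 1.662 servings, kidney beans = 2.2 servings.
Objective = 0.97·1.662 + 0.85·2.2 = 3.4821.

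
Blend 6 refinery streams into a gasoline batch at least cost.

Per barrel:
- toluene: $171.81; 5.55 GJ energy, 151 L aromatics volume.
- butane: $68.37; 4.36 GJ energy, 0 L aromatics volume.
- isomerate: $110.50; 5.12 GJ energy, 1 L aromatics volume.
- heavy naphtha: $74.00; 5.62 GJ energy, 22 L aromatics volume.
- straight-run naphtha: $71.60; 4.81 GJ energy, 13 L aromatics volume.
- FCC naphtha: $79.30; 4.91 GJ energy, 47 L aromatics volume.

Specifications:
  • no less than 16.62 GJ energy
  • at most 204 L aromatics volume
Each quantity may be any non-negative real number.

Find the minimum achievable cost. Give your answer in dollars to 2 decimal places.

$218.84

This is a linear program. Let x1 = barrels of toluene, x2 = barrels of butane, x3 = barrels of isomerate, x4 = barrels of heavy naphtha, x5 = barrels of straight-run naphtha, x6 = barrels of FCC naphtha.
Minimize 171.81x1 + 68.37x2 + 110.5x3 + 74x4 + 71.6x5 + 79.3x6 with:
  5.55x1 + 4.36x2 + 5.12x3 + 5.62x4 + 4.81x5 + 4.91x6 ≥ 16.62   (energy)
  151x1 + 1x3 + 22x4 + 13x5 + 47x6 ≤ 204   (aromatics volume)
  x1, x2, x3, x4, x5, x6 ≥ 0.
At the optimum only heavy naphtha is positive (toluene, butane, isomerate, straight-run naphtha, FCC naphtha = 0). Binding constraint: energy.
Optimal quantities: heavy naphtha = 2.9573 barrels.
Cost = 74·2.9573 = 218.8402.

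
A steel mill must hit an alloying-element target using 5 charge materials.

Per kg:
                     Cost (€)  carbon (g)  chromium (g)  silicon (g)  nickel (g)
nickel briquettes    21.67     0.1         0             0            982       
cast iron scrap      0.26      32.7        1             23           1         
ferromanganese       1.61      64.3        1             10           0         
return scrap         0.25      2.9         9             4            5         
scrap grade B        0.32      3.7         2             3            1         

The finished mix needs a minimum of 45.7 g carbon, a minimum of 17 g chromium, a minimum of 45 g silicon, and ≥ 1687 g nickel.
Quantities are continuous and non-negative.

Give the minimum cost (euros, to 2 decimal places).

This is a linear program. Let x1 = kg of nickel briquettes, x2 = kg of cast iron scrap, x3 = kg of ferromanganese, x4 = kg of return scrap, x5 = kg of scrap grade B.
Minimize 21.67x1 + 0.26x2 + 1.61x3 + 0.25x4 + 0.32x5 subject to:
  0.1x1 + 32.7x2 + 64.3x3 + 2.9x4 + 3.7x5 ≥ 45.7   (carbon)
  1x2 + 1x3 + 9x4 + 2x5 ≥ 17   (chromium)
  23x2 + 10x3 + 4x4 + 3x5 ≥ 45   (silicon)
  982x1 + 1x2 + 5x4 + 1x5 ≥ 1687   (nickel)
  x1, x2, x3, x4, x5 ≥ 0.
The cheapest feasible vertex uses only nickel briquettes, cast iron scrap, return scrap; ferromanganese, scrap grade B are not used. Binding constraints: chromium, silicon, nickel.
Solving gives x1 = 1.7076, x2 = 1.6601, x4 = 1.7044.
Cost = 21.67·1.7076 + 0.26·1.6601 + 0.25·1.7044 = 37.8614.

€37.86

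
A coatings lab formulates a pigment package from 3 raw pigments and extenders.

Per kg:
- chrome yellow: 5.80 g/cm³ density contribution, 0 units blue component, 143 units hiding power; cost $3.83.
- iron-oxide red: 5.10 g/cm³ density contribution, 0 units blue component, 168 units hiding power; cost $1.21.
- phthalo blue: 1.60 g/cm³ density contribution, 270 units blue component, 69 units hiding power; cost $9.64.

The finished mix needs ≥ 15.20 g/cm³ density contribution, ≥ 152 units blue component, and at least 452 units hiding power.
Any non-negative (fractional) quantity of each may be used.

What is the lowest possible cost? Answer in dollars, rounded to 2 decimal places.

Let x1 = kg of chrome yellow, x2 = kg of iron-oxide red, x3 = kg of phthalo blue.
Minimise 3.83x1 + 1.21x2 + 9.64x3 with:
  5.8x1 + 5.1x2 + 1.6x3 ≥ 15.2   (density contribution)
  270x3 ≥ 152   (blue component)
  143x1 + 168x2 + 69x3 ≥ 452   (hiding power)
  x1, x2, x3 ≥ 0.
The minimum-cost mix takes nothing from chrome yellow — only iron-oxide red, phthalo blue. Binding constraints: density contribution and blue component.
Optimal quantities: iron-oxide red = 2.804 kg, phthalo blue = 0.563 kg.
Objective = 1.21·2.804 + 9.64·0.563 = 8.8202.

$8.82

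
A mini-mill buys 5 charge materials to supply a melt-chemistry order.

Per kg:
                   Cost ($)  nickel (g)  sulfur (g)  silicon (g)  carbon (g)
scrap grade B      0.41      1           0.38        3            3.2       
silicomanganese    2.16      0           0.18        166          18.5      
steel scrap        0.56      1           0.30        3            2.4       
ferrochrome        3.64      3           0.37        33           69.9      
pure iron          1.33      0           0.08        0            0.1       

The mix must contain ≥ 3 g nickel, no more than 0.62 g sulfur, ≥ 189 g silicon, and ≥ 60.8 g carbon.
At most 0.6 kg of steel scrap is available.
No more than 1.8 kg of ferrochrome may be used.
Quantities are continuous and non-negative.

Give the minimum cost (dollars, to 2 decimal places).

$5.43

Treat it as an LP. Let x1 = kg of scrap grade B, x2 = kg of silicomanganese, x3 = kg of steel scrap, x4 = kg of ferrochrome, x5 = kg of pure iron.
min 0.41x1 + 2.16x2 + 0.56x3 + 3.64x4 + 1.33x5 with:
  1x1 + 1x3 + 3x4 ≥ 3   (nickel)
  0.38x1 + 0.18x2 + 0.3x3 + 0.37x4 + 0.08x5 ≤ 0.62   (sulfur)
  3x1 + 166x2 + 3x3 + 33x4 ≥ 189   (silicon)
  3.2x1 + 18.5x2 + 2.4x3 + 69.9x4 + 0.1x5 ≥ 60.8   (carbon)
  x3 ≤ 0.6
  x4 ≤ 1.8
  x1, x2, x3, x4, x5 ≥ 0.
The minimum-cost mix takes nothing from scrap grade B, pure iron — only silicomanganese, steel scrap, ferrochrome. There the nickel, sulfur, silicon constraints are tight.
Optimal quantities: silicomanganese = 0.9608 kg, steel scrap = 0.4362 kg, ferrochrome = 0.8546 kg.
Cost = 2.16·0.9608 + 0.56·0.4362 + 3.64·0.8546 = 5.4303.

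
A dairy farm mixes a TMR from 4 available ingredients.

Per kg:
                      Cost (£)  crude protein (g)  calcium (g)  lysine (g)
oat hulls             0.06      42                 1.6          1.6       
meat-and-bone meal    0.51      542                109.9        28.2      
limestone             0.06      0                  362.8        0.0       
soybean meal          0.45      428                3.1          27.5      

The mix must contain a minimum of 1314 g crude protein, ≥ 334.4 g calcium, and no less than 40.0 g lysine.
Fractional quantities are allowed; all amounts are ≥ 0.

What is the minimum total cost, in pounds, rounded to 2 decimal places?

£1.25

Let x1 = kg of oat hulls, x2 = kg of meat-and-bone meal, x3 = kg of limestone, x4 = kg of soybean meal.
Minimize 0.06x1 + 0.51x2 + 0.06x3 + 0.45x4 s.t.:
  42x1 + 542x2 + 428x4 ≥ 1314   (crude protein)
  1.6x1 + 109.9x2 + 362.8x3 + 3.1x4 ≥ 334.4   (calcium)
  1.6x1 + 28.2x2 + 27.5x4 ≥ 40   (lysine)
  x1, x2, x3, x4 ≥ 0.
The cheapest feasible vertex uses only meat-and-bone meal, limestone; oat hulls, soybean meal are not used. The crude protein and calcium requirements are met with equality.
Optimal quantities: meat-and-bone meal = 2.424 kg, limestone = 0.1873 kg.
Cost = 0.51·2.424 + 0.06·0.1873 = 1.2475.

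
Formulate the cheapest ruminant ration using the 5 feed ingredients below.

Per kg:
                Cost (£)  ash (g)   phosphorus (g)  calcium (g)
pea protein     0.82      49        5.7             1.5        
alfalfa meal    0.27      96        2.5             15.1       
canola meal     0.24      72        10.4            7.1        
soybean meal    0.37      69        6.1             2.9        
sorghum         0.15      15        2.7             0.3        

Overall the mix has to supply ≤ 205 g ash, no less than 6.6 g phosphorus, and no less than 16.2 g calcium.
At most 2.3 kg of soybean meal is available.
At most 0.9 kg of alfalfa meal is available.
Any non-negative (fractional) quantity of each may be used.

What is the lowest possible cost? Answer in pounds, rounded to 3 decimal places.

Treat it as an LP. Let x1 = kg of pea protein, x2 = kg of alfalfa meal, x3 = kg of canola meal, x4 = kg of soybean meal, x5 = kg of sorghum.
min 0.82x1 + 0.27x2 + 0.24x3 + 0.37x4 + 0.15x5 subject to:
  49x1 + 96x2 + 72x3 + 69x4 + 15x5 ≤ 205   (ash)
  5.7x1 + 2.5x2 + 10.4x3 + 6.1x4 + 2.7x5 ≥ 6.6   (phosphorus)
  1.5x1 + 15.1x2 + 7.1x3 + 2.9x4 + 0.3x5 ≥ 16.2   (calcium)
  x4 ≤ 2.3
  x2 ≤ 0.9
  x1, x2, x3, x4, x5 ≥ 0.
The optimal basis is {alfalfa meal, canola meal}; pea protein, soybean meal, sorghum drop out. Binding constraints: phosphorus and calcium.
So alfalfa meal = 0.8731 kg, canola meal = 0.4247 kg.
Objective = 0.27·0.8731 + 0.24·0.4247 = 0.33767.

£0.338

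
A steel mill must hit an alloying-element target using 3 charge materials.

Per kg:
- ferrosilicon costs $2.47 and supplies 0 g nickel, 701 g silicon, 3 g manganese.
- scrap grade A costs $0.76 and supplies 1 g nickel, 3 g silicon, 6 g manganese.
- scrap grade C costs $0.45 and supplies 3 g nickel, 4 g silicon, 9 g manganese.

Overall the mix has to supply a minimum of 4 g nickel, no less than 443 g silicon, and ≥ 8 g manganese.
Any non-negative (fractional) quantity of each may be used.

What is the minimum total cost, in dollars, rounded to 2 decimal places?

$2.14

Let x1 = kg of ferrosilicon, x2 = kg of scrap grade A, x3 = kg of scrap grade C.
Minimize 2.47x1 + 0.76x2 + 0.45x3 with:
  1x2 + 3x3 ≥ 4   (nickel)
  701x1 + 3x2 + 4x3 ≥ 443   (silicon)
  3x1 + 6x2 + 9x3 ≥ 8   (manganese)
  x1, x2, x3 ≥ 0.
The minimum-cost mix takes nothing from scrap grade A — only ferrosilicon, scrap grade C. There the nickel and silicon constraints are tight.
That vertex is x1 = 0.6243, x3 = 1.333.
Hence cost = 2.47·0.6243 + 0.45·1.333 = $2.1419.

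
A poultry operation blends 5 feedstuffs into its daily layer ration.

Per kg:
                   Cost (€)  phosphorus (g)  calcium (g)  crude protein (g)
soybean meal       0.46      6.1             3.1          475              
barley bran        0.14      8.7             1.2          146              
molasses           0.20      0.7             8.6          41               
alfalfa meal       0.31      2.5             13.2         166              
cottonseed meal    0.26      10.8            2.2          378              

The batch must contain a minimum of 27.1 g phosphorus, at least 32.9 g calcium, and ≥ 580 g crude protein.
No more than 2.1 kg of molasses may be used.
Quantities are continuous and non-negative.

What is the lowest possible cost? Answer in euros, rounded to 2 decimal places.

Treat it as an LP. Let x1 = kg of soybean meal, x2 = kg of barley bran, x3 = kg of molasses, x4 = kg of alfalfa meal, x5 = kg of cottonseed meal.
min 0.46x1 + 0.14x2 + 0.2x3 + 0.31x4 + 0.26x5 subject to:
  6.1x1 + 8.7x2 + 0.7x3 + 2.5x4 + 10.8x5 ≥ 27.1   (phosphorus)
  3.1x1 + 1.2x2 + 8.6x3 + 13.2x4 + 2.2x5 ≥ 32.9   (calcium)
  475x1 + 146x2 + 41x3 + 166x4 + 378x5 ≥ 580   (crude protein)
  x3 ≤ 2.1
  x1, x2, x3, x4, x5 ≥ 0.
The optimal basis is {barley bran, alfalfa meal}; soybean meal, molasses, cottonseed meal drop out. Binding constraints: phosphorus and calcium.
Solving gives x2 = 2.463, x4 = 2.269.
Total cost: 0.14·2.463 + 0.31·2.269 = 1.0482.

€1.05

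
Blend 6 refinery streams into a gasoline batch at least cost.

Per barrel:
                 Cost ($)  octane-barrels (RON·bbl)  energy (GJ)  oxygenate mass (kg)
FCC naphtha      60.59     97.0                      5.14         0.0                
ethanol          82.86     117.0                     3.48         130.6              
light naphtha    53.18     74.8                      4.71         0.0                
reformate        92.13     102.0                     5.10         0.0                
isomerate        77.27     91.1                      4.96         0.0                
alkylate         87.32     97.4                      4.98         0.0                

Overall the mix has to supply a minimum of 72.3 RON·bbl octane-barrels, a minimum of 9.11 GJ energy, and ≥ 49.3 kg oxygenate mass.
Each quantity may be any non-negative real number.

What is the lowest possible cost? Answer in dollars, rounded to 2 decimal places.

$119.31

Let x1 = barrels of FCC naphtha, x2 = barrels of ethanol, x3 = barrels of light naphtha, x4 = barrels of reformate, x5 = barrels of isomerate, x6 = barrels of alkylate.
Minimize 60.59x1 + 82.86x2 + 53.18x3 + 92.13x4 + 77.27x5 + 87.32x6 with:
  97x1 + 117x2 + 74.8x3 + 102x4 + 91.1x5 + 97.4x6 ≥ 72.3   (octane-barrels)
  5.14x1 + 3.48x2 + 4.71x3 + 5.1x4 + 4.96x5 + 4.98x6 ≥ 9.11   (energy)
  130.6x2 ≥ 49.3   (oxygenate mass)
  x1, x2, x3, x4, x5, x6 ≥ 0.
The cheapest feasible vertex uses only ethanol, light naphtha; FCC naphtha, reformate, isomerate, alkylate are not used. There the energy and oxygenate mass constraints are tight.
That vertex is x2 = 0.37749, x3 = 1.6553.
Cost = 82.86·0.37749 + 53.18·1.6553 = 119.3077.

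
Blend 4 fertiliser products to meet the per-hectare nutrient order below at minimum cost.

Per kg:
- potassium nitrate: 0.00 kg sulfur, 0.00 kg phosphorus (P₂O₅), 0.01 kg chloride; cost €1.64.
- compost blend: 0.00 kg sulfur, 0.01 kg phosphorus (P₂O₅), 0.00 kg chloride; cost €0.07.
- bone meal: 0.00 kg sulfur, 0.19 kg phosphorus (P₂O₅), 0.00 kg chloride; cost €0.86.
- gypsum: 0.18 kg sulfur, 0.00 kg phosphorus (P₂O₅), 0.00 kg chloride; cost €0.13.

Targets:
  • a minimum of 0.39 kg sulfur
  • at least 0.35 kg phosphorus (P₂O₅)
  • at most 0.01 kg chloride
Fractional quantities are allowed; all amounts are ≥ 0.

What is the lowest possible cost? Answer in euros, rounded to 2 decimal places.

€1.87

Treat it as an LP. Let x1 = kg of potassium nitrate, x2 = kg of compost blend, x3 = kg of bone meal, x4 = kg of gypsum.
min 1.64x1 + 0.07x2 + 0.86x3 + 0.13x4 s.t.:
  0.18x4 ≥ 0.39   (sulfur)
  0.01x2 + 0.19x3 ≥ 0.35   (phosphorus (P₂O₅))
  0.01x1 ≤ 0.01   (chloride)
  x1, x2, x3, x4 ≥ 0.
The minimum-cost mix takes nothing from potassium nitrate, compost blend — only bone meal, gypsum. Binding constraints: sulfur and phosphorus (P₂O₅).
So bone meal = 1.842 kg, gypsum = 2.167 kg.
Objective = 0.86·1.842 + 0.13·2.167 = 1.8658.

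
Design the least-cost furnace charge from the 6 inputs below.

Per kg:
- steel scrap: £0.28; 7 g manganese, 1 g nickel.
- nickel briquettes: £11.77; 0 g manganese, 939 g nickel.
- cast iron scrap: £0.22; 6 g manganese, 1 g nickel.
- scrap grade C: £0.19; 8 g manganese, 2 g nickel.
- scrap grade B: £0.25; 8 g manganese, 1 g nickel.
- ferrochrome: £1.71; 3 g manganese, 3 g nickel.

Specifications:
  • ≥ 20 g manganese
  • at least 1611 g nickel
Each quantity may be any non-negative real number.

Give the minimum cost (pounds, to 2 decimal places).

£20.61

Treat it as an LP. Let x1 = kg of steel scrap, x2 = kg of nickel briquettes, x3 = kg of cast iron scrap, x4 = kg of scrap grade C, x5 = kg of scrap grade B, x6 = kg of ferrochrome.
min 0.28x1 + 11.77x2 + 0.22x3 + 0.19x4 + 0.25x5 + 1.71x6 s.t.:
  7x1 + 6x3 + 8x4 + 8x5 + 3x6 ≥ 20   (manganese)
  1x1 + 939x2 + 1x3 + 2x4 + 1x5 + 3x6 ≥ 1611   (nickel)
  x1, x2, x3, x4, x5, x6 ≥ 0.
The optimal basis is {nickel briquettes, scrap grade C}; steel scrap, cast iron scrap, scrap grade B, ferrochrome drop out. Binding constraints: manganese and nickel.
Solving gives x2 = 1.7103, x4 = 2.5.
Objective = 11.77·1.7103 + 0.19·2.5 = 20.6052.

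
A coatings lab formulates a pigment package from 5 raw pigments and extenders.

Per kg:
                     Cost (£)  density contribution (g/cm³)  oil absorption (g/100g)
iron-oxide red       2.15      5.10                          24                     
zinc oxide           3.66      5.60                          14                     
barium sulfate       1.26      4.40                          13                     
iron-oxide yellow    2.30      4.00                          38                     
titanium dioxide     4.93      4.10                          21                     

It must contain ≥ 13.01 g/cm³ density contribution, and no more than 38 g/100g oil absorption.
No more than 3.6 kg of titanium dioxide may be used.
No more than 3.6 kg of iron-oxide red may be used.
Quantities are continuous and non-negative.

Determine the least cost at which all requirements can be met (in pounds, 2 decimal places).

Treat it as an LP. Let x1 = kg of iron-oxide red, x2 = kg of zinc oxide, x3 = kg of barium sulfate, x4 = kg of iron-oxide yellow, x5 = kg of titanium dioxide.
min 2.15x1 + 3.66x2 + 1.26x3 + 2.3x4 + 4.93x5 subject to:
  5.1x1 + 5.6x2 + 4.4x3 + 4x4 + 4.1x5 ≥ 13.01   (density contribution)
  24x1 + 14x2 + 13x3 + 38x4 + 21x5 ≤ 38   (oil absorption)
  x5 ≤ 3.6
  x1 ≤ 3.6
  x1, x2, x3, x4, x5 ≥ 0.
At the optimum only zinc oxide, barium sulfate are positive (iron-oxide red, iron-oxide yellow, titanium dioxide = 0). There the density contribution and oil absorption constraints are tight.
So zinc oxide = 0.1723 kg, barium sulfate = 2.738 kg.
Cost = 3.66·0.1723 + 1.26·2.738 = 4.0805.

£4.08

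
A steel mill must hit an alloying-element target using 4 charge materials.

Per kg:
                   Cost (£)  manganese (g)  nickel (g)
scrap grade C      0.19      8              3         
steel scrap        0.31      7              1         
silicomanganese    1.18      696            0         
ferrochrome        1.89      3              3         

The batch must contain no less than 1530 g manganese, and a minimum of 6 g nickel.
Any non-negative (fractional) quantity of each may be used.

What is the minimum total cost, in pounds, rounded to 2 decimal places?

Treat it as an LP. Let x1 = kg of scrap grade C, x2 = kg of steel scrap, x3 = kg of silicomanganese, x4 = kg of ferrochrome.
min 0.19x1 + 0.31x2 + 1.18x3 + 1.89x4 s.t.:
  8x1 + 7x2 + 696x3 + 3x4 ≥ 1530   (manganese)
  3x1 + 1x2 + 3x4 ≥ 6   (nickel)
  x1, x2, x3, x4 ≥ 0.
The optimal basis is {scrap grade C, silicomanganese}; steel scrap, ferrochrome drop out. There the manganese and nickel constraints are tight.
Optimal quantities: scrap grade C = 2 kg, silicomanganese = 2.175 kg.
Objective = 0.19·2 + 1.18·2.175 = 2.9465.

£2.95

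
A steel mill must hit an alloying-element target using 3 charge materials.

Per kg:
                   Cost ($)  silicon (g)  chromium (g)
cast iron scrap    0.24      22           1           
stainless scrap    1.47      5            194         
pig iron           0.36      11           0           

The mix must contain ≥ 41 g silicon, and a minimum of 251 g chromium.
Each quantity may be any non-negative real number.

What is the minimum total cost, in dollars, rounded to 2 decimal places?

$2.27

Treat it as an LP. Let x1 = kg of cast iron scrap, x2 = kg of stainless scrap, x3 = kg of pig iron.
Minimise 0.24x1 + 1.47x2 + 0.36x3 s.t.:
  22x1 + 5x2 + 11x3 ≥ 41   (silicon)
  1x1 + 194x2 ≥ 251   (chromium)
  x1, x2, x3 ≥ 0.
The optimal basis is {cast iron scrap, stainless scrap}; pig iron drops out. There the silicon and chromium constraints are tight.
Optimal quantities: cast iron scrap = 1.571 kg, stainless scrap = 1.286 kg.
Objective = 0.24·1.571 + 1.47·1.286 = 2.2675.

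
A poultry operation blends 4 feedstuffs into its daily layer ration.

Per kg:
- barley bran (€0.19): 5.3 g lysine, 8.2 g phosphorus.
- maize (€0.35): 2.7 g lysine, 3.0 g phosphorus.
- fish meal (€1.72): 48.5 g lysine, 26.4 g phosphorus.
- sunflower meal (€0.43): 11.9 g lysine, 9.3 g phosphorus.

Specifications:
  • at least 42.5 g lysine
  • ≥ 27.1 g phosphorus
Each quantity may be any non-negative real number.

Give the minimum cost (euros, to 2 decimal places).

Let x1 = kg of barley bran, x2 = kg of maize, x3 = kg of fish meal, x4 = kg of sunflower meal.
Minimise 0.19x1 + 0.35x2 + 1.72x3 + 0.43x4 with:
  5.3x1 + 2.7x2 + 48.5x3 + 11.9x4 ≥ 42.5   (lysine)
  8.2x1 + 3x2 + 26.4x3 + 9.3x4 ≥ 27.1   (phosphorus)
  x1, x2, x3, x4 ≥ 0.
The minimum-cost mix takes nothing from maize, sunflower meal — only barley bran, fish meal. The lysine and phosphorus requirements are met with equality.
So barley bran = 0.7462 kg, fish meal = 0.7947 kg.
Hence cost = 0.19·0.7462 + 1.72·0.7947 = €1.5087.

€1.51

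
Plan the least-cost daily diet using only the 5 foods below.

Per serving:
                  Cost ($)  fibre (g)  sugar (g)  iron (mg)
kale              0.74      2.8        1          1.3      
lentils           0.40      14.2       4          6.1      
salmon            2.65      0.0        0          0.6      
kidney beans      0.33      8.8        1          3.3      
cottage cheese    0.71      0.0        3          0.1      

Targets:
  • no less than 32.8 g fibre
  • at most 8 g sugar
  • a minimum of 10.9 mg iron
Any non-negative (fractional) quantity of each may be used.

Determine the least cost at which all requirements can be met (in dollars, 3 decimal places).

$0.993

This is a linear program. Let x1 = servings of kale, x2 = servings of lentils, x3 = servings of salmon, x4 = servings of kidney beans, x5 = servings of cottage cheese.
min 0.74x1 + 0.4x2 + 2.65x3 + 0.33x4 + 0.71x5 subject to:
  2.8x1 + 14.2x2 + 8.8x4 ≥ 32.8   (fibre)
  1x1 + 4x2 + 1x4 + 3x5 ≤ 8   (sugar)
  1.3x1 + 6.1x2 + 0.6x3 + 3.3x4 + 0.1x5 ≥ 10.9   (iron)
  x1, x2, x3, x4, x5 ≥ 0.
At the optimum only lentils, kidney beans are positive (kale, salmon, cottage cheese = 0). There the fibre and sugar constraints are tight.
That vertex is x2 = 1.79, x4 = 0.8381.
Hence cost = 0.4·1.79 + 0.33·0.8381 = $0.99257.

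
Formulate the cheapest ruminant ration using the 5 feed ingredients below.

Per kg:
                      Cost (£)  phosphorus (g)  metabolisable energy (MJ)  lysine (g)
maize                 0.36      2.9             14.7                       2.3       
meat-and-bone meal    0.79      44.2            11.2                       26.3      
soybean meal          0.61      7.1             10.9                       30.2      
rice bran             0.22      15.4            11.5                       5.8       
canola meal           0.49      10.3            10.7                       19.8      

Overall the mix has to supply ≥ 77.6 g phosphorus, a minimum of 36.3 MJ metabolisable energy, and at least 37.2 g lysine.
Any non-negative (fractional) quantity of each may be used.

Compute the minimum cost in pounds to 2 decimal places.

£1.24

Treat it as an LP. Let x1 = kg of maize, x2 = kg of meat-and-bone meal, x3 = kg of soybean meal, x4 = kg of rice bran, x5 = kg of canola meal.
Minimize 0.36x1 + 0.79x2 + 0.61x3 + 0.22x4 + 0.49x5 with:
  2.9x1 + 44.2x2 + 7.1x3 + 15.4x4 + 10.3x5 ≥ 77.6   (phosphorus)
  14.7x1 + 11.2x2 + 10.9x3 + 11.5x4 + 10.7x5 ≥ 36.3   (metabolisable energy)
  2.3x1 + 26.3x2 + 30.2x3 + 5.8x4 + 19.8x5 ≥ 37.2   (lysine)
  x1, x2, x3, x4, x5 ≥ 0.
The optimal basis is {meat-and-bone meal, rice bran}; maize, soybean meal, canola meal drop out. The phosphorus and lysine requirements are met with equality.
That vertex is x2 = 0.826, x4 = 2.668.
Objective = 0.79·0.826 + 0.22·2.668 = 1.2395.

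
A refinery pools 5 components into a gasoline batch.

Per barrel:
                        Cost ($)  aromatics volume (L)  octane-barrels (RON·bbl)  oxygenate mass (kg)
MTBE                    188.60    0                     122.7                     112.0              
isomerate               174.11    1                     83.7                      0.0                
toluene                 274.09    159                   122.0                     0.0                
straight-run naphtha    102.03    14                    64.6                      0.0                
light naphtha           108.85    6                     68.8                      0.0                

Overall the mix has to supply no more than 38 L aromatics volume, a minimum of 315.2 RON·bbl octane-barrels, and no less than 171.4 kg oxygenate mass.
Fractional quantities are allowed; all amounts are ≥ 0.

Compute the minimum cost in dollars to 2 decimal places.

This is a linear program. Let x1 = barrels of MTBE, x2 = barrels of isomerate, x3 = barrels of toluene, x4 = barrels of straight-run naphtha, x5 = barrels of light naphtha.
Minimize 188.6x1 + 174.11x2 + 274.09x3 + 102.03x4 + 108.85x5 s.t.:
  1x2 + 159x3 + 14x4 + 6x5 ≤ 38   (aromatics volume)
  122.7x1 + 83.7x2 + 122x3 + 64.6x4 + 68.8x5 ≥ 315.2   (octane-barrels)
  112x1 ≥ 171.4   (oxygenate mass)
  x1, x2, x3, x4, x5 ≥ 0.
The cheapest feasible vertex uses only MTBE; isomerate, toluene, straight-run naphtha, light naphtha are not used. The octane-barrels requirement is met with equality.
That vertex is x1 = 2.5689.
Cost = 188.6·2.5689 = 484.4945.

$484.49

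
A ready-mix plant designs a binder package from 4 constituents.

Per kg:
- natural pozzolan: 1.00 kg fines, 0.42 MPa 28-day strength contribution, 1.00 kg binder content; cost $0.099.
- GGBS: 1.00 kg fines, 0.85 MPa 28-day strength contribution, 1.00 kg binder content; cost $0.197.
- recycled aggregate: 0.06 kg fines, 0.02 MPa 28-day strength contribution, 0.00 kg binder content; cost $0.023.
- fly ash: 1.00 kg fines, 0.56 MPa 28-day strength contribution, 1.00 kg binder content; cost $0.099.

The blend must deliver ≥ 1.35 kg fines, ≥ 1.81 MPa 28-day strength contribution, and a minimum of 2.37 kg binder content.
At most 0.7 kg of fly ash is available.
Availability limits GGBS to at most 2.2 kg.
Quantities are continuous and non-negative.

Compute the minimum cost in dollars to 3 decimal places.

Let x1 = kg of natural pozzolan, x2 = kg of GGBS, x3 = kg of recycled aggregate, x4 = kg of fly ash.
Minimise 0.099x1 + 0.197x2 + 0.023x3 + 0.099x4 s.t.:
  1x1 + 1x2 + 0.06x3 + 1x4 ≥ 1.35   (fines)
  0.42x1 + 0.85x2 + 0.02x3 + 0.56x4 ≥ 1.81   (28-day strength contribution)
  1x1 + 1x2 + 1x4 ≥ 2.37   (binder content)
  x4 ≤ 0.7
  x2 ≤ 2.2
  x1, x2, x3, x4 ≥ 0.
The optimal basis is {natural pozzolan, GGBS, fly ash}; recycled aggregate drops out. There the 28-day strength contribution, binder content, the fly ash cap constraints are tight.
So natural pozzolan = 0.003488 kg, GGBS = 1.667 kg, fly ash = 0.7 kg.
Cost = 0.099·0.003488 + 0.197·1.667 + 0.099·0.7 = 0.39804.

$0.398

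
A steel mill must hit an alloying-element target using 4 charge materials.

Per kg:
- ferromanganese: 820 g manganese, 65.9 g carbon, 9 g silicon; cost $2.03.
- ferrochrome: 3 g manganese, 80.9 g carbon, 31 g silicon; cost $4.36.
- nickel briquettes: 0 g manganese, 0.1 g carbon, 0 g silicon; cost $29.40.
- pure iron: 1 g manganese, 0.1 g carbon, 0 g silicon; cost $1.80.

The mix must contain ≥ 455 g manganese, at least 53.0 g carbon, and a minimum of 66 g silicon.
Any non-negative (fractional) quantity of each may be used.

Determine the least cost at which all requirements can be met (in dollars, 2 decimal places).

Set it up as a linear program. Let x1 = kg of ferromanganese, x2 = kg of ferrochrome, x3 = kg of nickel briquettes, x4 = kg of pure iron.
Minimise 2.03x1 + 4.36x2 + 29.4x3 + 1.8x4 subject to:
  820x1 + 3x2 + 1x4 ≥ 455   (manganese)
  65.9x1 + 80.9x2 + 0.1x3 + 0.1x4 ≥ 53   (carbon)
  9x1 + 31x2 ≥ 66   (silicon)
  x1, x2, x3, x4 ≥ 0.
The optimal basis is {ferromanganese, ferrochrome}; nickel briquettes, pure iron drop out. Binding constraints: manganese and silicon.
So ferromanganese = 0.5477 kg, ferrochrome = 1.97 kg.
Hence cost = 2.03·0.5477 + 4.36·1.97 = $9.7010.

$9.70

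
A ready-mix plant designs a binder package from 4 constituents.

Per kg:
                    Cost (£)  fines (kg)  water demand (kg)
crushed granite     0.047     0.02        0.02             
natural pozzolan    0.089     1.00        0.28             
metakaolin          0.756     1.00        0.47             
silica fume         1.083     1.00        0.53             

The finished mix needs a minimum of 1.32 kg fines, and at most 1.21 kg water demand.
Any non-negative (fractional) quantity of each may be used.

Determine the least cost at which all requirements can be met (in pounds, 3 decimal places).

Let x1 = kg of crushed granite, x2 = kg of natural pozzolan, x3 = kg of metakaolin, x4 = kg of silica fume.
min 0.047x1 + 0.089x2 + 0.756x3 + 1.083x4 subject to:
  0.02x1 + 1x2 + 1x3 + 1x4 ≥ 1.32   (fines)
  0.02x1 + 0.28x2 + 0.47x3 + 0.53x4 ≤ 1.21   (water demand)
  x1, x2, x3, x4 ≥ 0.
The minimum-cost mix takes nothing from crushed granite, metakaolin, silica fume — only natural pozzolan. The fines requirement is met with equality.
That vertex is x2 = 1.32.
Cost = 0.089·1.32 = 0.11748.

£0.117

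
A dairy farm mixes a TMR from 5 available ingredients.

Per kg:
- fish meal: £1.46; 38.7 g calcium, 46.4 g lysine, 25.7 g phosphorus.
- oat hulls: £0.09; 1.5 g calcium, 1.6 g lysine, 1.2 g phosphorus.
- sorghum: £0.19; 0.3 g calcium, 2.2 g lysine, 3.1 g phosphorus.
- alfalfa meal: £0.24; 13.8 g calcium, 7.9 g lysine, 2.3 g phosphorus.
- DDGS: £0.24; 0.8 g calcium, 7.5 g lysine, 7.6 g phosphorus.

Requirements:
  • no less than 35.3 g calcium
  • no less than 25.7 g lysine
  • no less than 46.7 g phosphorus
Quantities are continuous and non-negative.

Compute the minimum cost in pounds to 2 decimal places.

£1.85

Set it up as a linear program. Let x1 = kg of fish meal, x2 = kg of oat hulls, x3 = kg of sorghum, x4 = kg of alfalfa meal, x5 = kg of DDGS.
min 1.46x1 + 0.09x2 + 0.19x3 + 0.24x4 + 0.24x5 subject to:
  38.7x1 + 1.5x2 + 0.3x3 + 13.8x4 + 0.8x5 ≥ 35.3   (calcium)
  46.4x1 + 1.6x2 + 2.2x3 + 7.9x4 + 7.5x5 ≥ 25.7   (lysine)
  25.7x1 + 1.2x2 + 3.1x3 + 2.3x4 + 7.6x5 ≥ 46.7   (phosphorus)
  x1, x2, x3, x4, x5 ≥ 0.
The cheapest feasible vertex uses only alfalfa meal, DDGS; fish meal, oat hulls, sorghum are not used. There the calcium and phosphorus constraints are tight.
Optimal quantities: alfalfa meal = 2.241 kg, DDGS = 5.467 kg.
Hence cost = 0.24·2.241 + 0.24·5.467 = £1.8499.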